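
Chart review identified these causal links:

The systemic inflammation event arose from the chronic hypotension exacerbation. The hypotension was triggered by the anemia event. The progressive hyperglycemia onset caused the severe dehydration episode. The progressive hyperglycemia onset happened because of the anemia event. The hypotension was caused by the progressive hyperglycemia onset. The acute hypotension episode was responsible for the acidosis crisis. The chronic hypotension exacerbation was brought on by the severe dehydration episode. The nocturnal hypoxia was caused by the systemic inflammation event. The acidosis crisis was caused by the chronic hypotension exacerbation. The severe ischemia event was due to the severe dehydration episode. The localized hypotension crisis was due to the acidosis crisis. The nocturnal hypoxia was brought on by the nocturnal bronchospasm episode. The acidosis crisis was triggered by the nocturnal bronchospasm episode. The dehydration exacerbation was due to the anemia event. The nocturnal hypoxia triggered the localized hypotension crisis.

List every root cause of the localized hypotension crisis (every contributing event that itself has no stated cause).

Tracing upstream from the localized hypotension crisis: the localized hypotension crisis ← the acidosis crisis ← the chronic hypotension exacerbation ← the severe dehydration episode ← the progressive hyperglycemia onset ← the anemia event.
A separate upstream branch: the localized hypotension crisis ← the nocturnal hypoxia ← the nocturnal bronchospasm episode.
A separate upstream branch: the localized hypotension crisis ← the acidosis crisis ← the acute hypotension episode.
Each of those chain origins has no stated cause.

the acute hypotension episode, the anemia event, the nocturnal bronchospasm episode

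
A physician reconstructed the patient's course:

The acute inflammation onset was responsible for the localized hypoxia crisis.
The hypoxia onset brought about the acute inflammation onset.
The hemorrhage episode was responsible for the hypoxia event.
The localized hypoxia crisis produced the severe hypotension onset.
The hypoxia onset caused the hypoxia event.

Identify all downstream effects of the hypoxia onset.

the acute inflammation onset, the hypoxia event, the localized hypoxia crisis, the severe hypotension onset

Direct effects: the acute inflammation onset, the hypoxia event.
2 steps out: the localized hypoxia crisis.
3 steps out: the severe hypotension onset.
Not reachable from it: the hemorrhage episode.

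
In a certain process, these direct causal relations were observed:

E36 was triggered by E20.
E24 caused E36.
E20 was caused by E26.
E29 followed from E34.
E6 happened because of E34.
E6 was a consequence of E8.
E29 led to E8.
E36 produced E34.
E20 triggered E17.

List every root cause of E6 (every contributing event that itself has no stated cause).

Tracing upstream from E6: E6 ← E34 ← E36 ← E24.
A separate upstream branch: E6 ← E34 ← E36 ← E20 ← E26.
Each of those chain origins has no stated cause.

E24, E26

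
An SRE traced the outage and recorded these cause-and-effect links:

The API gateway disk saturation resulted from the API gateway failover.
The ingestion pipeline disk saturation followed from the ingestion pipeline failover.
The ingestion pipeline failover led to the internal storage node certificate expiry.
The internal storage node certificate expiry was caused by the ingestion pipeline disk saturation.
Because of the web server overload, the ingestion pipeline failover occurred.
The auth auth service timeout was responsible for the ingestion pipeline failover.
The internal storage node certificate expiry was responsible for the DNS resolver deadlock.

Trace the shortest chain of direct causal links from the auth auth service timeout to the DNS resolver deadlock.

the auth auth service timeout → the ingestion pipeline failover → the internal storage node certificate expiry → the DNS resolver deadlock

the auth auth service timeout → the ingestion pipeline failover
the ingestion pipeline failover → the internal storage node certificate expiry
the internal storage node certificate expiry → the DNS resolver deadlock
Length: 3 steps.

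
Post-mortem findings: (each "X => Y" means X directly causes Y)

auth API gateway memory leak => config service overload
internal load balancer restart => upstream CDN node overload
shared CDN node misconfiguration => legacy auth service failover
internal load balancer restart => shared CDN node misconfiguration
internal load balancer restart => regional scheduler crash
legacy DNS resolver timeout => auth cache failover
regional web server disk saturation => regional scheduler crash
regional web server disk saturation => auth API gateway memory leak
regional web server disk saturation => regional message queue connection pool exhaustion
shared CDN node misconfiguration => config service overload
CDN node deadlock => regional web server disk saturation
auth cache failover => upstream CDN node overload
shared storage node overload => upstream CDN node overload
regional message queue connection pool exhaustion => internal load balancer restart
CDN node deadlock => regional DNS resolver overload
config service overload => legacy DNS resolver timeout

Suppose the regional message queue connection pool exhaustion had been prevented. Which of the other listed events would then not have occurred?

Downstream of the regional message queue connection pool exhaustion: the internal load balancer restart, the shared CDN node misconfiguration, the legacy auth service failover, the regional scheduler crash, the config service overload, the legacy DNS resolver timeout, the auth cache failover, the upstream CDN node overload.
Of those, still caused via another path: the regional scheduler crash, the config service overload, the legacy DNS resolver timeout, the auth cache failover, the upstream CDN node overload.
The remainder have no surviving cause.

the internal load balancer restart, the legacy auth service failover, the shared CDN node misconfiguration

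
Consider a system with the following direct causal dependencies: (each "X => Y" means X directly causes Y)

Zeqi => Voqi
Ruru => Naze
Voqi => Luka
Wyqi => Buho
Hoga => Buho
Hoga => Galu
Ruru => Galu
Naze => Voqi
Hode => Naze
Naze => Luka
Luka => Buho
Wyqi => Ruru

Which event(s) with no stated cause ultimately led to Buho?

Tracing upstream from Buho: Buho ← Luka ← Naze ← Hode.
A separate upstream branch: Buho ← Wyqi.
A separate upstream branch: Buho ← Luka ← Voqi ← Zeqi.
A separate upstream branch: Buho ← Hoga.
Each of those chain origins has no stated cause.

Hode, Hoga, Wyqi, Zeqi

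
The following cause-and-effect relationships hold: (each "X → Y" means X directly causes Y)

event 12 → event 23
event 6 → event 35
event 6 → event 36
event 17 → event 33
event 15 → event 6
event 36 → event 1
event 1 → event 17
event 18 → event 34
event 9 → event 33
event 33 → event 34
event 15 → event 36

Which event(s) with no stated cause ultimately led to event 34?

event 15, event 18, event 9

Tracing upstream from event 34: event 34 ← event 33 ← event 17 ← event 1 ← event 36 ← event 15.
A separate upstream branch: event 34 ← event 33 ← event 9.
A separate upstream branch: event 34 ← event 18.
Each of those chain origins has no stated cause.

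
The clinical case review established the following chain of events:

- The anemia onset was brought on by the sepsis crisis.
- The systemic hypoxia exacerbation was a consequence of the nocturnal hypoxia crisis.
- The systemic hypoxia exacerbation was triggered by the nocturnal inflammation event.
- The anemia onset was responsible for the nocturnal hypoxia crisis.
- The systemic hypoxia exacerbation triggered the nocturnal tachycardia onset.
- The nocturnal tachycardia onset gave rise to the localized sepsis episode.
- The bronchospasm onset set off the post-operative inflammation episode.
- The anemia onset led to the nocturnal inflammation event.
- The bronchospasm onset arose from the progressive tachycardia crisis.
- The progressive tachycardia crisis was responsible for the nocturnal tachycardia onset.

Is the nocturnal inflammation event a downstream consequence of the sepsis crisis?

There is a causal chain: the sepsis crisis → the anemia onset → the nocturnal inflammation event.

Yes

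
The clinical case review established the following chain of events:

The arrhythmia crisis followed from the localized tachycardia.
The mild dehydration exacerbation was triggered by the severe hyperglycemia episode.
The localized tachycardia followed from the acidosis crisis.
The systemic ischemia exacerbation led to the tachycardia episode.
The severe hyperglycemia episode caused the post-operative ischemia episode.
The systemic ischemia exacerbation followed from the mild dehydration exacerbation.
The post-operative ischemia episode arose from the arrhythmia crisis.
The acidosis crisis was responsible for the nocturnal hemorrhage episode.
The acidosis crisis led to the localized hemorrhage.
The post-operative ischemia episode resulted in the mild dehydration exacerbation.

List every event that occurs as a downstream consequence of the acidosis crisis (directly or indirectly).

Direct effects: the nocturnal hemorrhage episode, the localized tachycardia, the localized hemorrhage.
2 steps out: the arrhythmia crisis.
3 steps out: the post-operative ischemia episode.
4 steps out: the mild dehydration exacerbation.
5 steps out: the systemic ischemia exacerbation.
6 steps out: the tachycardia episode.
Not reachable from it: the severe hyperglycemia episode.

the arrhythmia crisis, the localized hemorrhage, the localized tachycardia, the mild dehydration exacerbation, the nocturnal hemorrhage episode, the post-operative ischemia episode, the systemic ischemia exacerbation, the tachycardia episode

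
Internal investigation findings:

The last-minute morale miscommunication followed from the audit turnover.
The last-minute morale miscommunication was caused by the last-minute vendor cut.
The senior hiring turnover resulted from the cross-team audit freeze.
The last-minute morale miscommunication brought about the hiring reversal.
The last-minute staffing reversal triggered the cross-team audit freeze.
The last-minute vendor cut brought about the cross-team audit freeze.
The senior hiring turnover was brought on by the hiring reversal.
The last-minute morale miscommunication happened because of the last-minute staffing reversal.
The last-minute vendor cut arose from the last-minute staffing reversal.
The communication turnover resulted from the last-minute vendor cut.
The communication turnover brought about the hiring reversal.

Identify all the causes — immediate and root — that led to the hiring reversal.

Immediate causes of the hiring reversal: the communication turnover, the last-minute morale miscommunication.
Further upstream: the last-minute staffing reversal, the last-minute vendor cut, the audit turnover.

the audit turnover, the communication turnover, the last-minute morale miscommunication, the last-minute staffing reversal, the last-minute vendor cut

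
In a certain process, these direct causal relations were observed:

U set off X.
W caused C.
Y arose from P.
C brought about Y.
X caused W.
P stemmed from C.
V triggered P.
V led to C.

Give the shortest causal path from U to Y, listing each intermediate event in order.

U → X
X → W
W → C
C → Y
Length: 4 steps.

U → X → W → C → Y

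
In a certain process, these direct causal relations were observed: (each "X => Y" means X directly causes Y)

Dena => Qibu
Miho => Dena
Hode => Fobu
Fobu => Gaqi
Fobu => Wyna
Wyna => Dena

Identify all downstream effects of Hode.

Direct effects: Fobu.
2 steps out: Wyna, Gaqi.
3 steps out: Dena.
4 steps out: Qibu.
Not reachable from it: Miho.

Dena, Fobu, Gaqi, Qibu, Wyna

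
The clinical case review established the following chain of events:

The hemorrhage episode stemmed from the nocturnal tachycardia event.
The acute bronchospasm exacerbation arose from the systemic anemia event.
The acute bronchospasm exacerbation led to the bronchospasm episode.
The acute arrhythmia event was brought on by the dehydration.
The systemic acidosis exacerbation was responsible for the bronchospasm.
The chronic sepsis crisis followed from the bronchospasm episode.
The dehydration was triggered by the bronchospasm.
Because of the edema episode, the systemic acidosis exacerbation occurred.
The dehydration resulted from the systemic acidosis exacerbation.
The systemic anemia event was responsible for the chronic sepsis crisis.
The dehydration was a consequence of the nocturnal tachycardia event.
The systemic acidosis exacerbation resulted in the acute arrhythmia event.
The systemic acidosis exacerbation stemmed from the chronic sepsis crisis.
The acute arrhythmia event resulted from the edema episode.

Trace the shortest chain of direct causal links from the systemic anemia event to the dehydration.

the systemic anemia event → the chronic sepsis crisis → the systemic acidosis exacerbation → the dehydration

the systemic anemia event → the chronic sepsis crisis
the chronic sepsis crisis → the systemic acidosis exacerbation
the systemic acidosis exacerbation → the dehydration
Length: 3 steps.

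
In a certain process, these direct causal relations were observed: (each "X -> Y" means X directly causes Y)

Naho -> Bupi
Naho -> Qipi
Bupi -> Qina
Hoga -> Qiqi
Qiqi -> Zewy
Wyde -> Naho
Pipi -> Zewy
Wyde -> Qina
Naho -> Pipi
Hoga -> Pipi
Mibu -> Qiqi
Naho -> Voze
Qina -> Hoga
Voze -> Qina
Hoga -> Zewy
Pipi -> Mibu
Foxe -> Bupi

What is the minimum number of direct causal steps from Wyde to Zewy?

3

Shortest chain: Wyde → Naho → Pipi → Zewy.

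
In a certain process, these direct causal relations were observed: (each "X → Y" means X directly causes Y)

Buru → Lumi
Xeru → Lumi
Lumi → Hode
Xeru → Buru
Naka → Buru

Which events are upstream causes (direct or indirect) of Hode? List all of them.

Immediate cause of Hode: Lumi.
Further upstream: Xeru, Naka, Buru.

Buru, Lumi, Naka, Xeru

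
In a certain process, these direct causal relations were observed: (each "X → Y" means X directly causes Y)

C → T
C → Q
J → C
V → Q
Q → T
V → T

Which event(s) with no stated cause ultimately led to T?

J, V

Tracing upstream from T: T ← C ← J.
A separate upstream branch: T ← V.
Each of those chain origins has no stated cause.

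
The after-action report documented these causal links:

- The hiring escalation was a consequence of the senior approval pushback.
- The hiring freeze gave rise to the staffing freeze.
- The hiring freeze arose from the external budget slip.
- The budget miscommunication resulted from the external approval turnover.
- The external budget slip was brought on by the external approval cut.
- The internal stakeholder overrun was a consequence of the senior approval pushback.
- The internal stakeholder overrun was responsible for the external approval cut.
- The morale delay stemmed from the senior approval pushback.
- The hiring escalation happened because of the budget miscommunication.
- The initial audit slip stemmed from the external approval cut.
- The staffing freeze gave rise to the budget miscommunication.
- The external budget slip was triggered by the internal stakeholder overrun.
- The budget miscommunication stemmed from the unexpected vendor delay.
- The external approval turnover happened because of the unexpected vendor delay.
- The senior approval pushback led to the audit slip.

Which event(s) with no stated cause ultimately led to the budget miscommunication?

Tracing upstream from the budget miscommunication: the budget miscommunication ← the staffing freeze ← the hiring freeze ← the external budget slip ← the internal stakeholder overrun ← the senior approval pushback.
A separate upstream branch: the budget miscommunication ← the unexpected vendor delay.
Each of those chain origins has no stated cause.

the senior approval pushback, the unexpected vendor delay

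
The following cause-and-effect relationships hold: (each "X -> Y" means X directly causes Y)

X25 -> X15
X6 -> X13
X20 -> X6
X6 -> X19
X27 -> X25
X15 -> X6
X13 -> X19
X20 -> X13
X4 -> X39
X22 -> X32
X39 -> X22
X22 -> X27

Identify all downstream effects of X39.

X13, X15, X19, X22, X25, X27, X32, X6

Direct effects: X22.
2 steps out: X27, X32.
3 steps out: X25.
4 steps out: X15.
5 steps out: X6.
6 steps out: X13, X19.
Not reachable from it: X4, X20.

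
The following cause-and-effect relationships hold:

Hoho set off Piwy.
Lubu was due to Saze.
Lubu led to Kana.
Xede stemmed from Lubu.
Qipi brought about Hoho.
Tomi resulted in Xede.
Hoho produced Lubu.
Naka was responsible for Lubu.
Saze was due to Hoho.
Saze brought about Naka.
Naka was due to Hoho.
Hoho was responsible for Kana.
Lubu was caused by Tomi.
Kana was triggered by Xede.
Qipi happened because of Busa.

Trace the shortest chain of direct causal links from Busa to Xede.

Busa → Qipi
Qipi → Hoho
Hoho → Lubu
Lubu → Xede
Length: 4 steps.

Busa → Qipi → Hoho → Lubu → Xede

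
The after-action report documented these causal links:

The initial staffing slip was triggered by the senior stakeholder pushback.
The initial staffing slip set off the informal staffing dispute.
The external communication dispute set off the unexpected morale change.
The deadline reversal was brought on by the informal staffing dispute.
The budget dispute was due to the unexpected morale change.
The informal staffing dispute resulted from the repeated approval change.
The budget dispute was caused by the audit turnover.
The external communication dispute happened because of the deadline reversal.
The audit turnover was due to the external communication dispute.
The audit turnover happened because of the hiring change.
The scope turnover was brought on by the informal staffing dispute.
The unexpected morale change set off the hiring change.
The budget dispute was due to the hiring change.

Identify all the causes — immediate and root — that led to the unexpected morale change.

the deadline reversal, the external communication dispute, the informal staffing dispute, the initial staffing slip, the repeated approval change, the senior stakeholder pushback

Immediate cause of the unexpected morale change: the external communication dispute.
Further upstream: the senior stakeholder pushback, the initial staffing slip, the informal staffing dispute, the deadline reversal, the repeated approval change.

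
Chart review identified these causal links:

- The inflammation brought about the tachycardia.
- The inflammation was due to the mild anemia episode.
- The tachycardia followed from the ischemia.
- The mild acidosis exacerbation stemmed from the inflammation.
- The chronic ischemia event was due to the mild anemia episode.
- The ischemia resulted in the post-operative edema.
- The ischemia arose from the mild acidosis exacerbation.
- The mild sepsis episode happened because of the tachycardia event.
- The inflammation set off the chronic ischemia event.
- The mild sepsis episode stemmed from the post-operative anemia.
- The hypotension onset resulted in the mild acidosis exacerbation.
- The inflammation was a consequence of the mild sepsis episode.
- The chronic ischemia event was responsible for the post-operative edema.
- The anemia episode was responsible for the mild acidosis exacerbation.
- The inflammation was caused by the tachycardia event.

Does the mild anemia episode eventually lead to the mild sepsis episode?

No

The mild anemia episode leads to the inflammation, the chronic ischemia event, the mild acidosis exacerbation, the ischemia, the tachycardia, the post-operative edema; the mild sepsis episode is not among them.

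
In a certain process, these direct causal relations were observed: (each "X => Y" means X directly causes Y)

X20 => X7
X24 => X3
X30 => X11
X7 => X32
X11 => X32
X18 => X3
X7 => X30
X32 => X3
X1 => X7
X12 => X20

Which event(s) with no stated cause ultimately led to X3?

Tracing upstream from X3: X3 ← X32 ← X7 ← X20 ← X12.
A separate upstream branch: X3 ← X18.
A separate upstream branch: X3 ← X32 ← X7 ← X1.
A separate upstream branch: X3 ← X24.
Each of those chain origins has no stated cause.

X1, X12, X18, X24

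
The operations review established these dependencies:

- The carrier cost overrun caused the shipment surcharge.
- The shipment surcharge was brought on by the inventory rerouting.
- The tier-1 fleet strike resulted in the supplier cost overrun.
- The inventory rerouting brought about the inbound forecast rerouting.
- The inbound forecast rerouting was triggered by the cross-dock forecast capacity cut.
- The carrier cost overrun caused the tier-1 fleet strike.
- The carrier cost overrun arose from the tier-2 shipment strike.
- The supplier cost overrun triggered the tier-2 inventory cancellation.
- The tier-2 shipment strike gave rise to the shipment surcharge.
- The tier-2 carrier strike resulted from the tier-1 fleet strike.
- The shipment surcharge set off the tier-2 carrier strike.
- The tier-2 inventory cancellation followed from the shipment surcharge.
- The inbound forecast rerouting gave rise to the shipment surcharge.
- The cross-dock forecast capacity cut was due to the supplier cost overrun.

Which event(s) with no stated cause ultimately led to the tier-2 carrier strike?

the inventory rerouting, the tier-2 shipment strike

Tracing upstream from the tier-2 carrier strike: the tier-2 carrier strike ← the shipment surcharge ← the inventory rerouting.
A separate upstream branch: the tier-2 carrier strike ← the shipment surcharge ← the tier-2 shipment strike.
Each of those chain origins has no stated cause.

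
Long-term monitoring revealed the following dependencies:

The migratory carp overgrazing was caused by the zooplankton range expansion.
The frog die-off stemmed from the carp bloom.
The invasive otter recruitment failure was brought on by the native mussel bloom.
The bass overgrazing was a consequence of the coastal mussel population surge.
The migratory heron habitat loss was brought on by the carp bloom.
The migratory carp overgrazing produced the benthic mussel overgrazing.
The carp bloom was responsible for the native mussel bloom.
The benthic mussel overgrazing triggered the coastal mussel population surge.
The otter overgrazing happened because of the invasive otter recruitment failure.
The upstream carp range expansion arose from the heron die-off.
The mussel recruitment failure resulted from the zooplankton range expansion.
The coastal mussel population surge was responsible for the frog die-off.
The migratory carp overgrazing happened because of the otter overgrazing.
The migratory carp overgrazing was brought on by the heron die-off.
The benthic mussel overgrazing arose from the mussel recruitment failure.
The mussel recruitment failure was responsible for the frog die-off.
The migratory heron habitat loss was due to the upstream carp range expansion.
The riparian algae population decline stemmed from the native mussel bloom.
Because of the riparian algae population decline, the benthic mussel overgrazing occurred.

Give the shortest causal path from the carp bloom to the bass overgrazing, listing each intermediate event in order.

the carp bloom → the native mussel bloom → the riparian algae population decline → the benthic mussel overgrazing → the coastal mussel population surge → the bass overgrazing

the carp bloom → the native mussel bloom
the native mussel bloom → the riparian algae population decline
the riparian algae population decline → the benthic mussel overgrazing
the benthic mussel overgrazing → the coastal mussel population surge
the coastal mussel population surge → the bass overgrazing
Length: 5 steps.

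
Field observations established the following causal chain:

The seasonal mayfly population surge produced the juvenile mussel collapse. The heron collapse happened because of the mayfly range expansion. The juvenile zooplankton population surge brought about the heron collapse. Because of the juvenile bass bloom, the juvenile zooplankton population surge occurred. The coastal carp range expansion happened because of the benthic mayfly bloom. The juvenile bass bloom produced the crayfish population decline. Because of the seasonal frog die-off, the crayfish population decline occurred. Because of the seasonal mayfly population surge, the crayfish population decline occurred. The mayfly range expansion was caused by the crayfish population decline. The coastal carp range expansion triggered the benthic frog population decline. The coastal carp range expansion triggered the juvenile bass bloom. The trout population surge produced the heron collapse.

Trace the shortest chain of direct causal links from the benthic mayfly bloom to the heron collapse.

the benthic mayfly bloom → the coastal carp range expansion
the coastal carp range expansion → the juvenile bass bloom
the juvenile bass bloom → the juvenile zooplankton population surge
the juvenile zooplankton population surge → the heron collapse
Length: 4 steps.

the benthic mayfly bloom → the coastal carp range expansion → the juvenile bass bloom → the juvenile zooplankton population surge → the heron collapse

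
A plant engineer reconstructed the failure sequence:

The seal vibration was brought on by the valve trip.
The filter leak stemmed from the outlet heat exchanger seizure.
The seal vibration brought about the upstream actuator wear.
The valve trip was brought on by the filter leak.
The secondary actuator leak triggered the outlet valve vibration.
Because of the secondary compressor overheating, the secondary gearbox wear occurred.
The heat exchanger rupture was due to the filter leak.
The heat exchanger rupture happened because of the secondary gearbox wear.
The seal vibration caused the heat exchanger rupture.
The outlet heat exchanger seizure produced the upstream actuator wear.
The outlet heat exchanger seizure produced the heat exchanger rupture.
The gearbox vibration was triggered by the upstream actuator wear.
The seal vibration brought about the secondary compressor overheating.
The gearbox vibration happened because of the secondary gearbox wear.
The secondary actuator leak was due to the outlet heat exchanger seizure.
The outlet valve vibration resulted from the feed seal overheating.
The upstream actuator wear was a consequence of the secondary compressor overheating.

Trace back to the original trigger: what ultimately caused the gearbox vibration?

Tracing upstream from the gearbox vibration: the gearbox vibration ← the upstream actuator wear ← the outlet heat exchanger seizure.
The outlet heat exchanger seizure has no stated cause, so it is the root.

the outlet heat exchanger seizure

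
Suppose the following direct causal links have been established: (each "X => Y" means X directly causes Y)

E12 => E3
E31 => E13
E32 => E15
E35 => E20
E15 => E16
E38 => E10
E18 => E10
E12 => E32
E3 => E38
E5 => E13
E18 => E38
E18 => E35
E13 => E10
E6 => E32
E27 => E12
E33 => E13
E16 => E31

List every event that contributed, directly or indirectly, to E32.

Immediate causes of E32: E6, E12.
Further upstream: E27.

E12, E27, E6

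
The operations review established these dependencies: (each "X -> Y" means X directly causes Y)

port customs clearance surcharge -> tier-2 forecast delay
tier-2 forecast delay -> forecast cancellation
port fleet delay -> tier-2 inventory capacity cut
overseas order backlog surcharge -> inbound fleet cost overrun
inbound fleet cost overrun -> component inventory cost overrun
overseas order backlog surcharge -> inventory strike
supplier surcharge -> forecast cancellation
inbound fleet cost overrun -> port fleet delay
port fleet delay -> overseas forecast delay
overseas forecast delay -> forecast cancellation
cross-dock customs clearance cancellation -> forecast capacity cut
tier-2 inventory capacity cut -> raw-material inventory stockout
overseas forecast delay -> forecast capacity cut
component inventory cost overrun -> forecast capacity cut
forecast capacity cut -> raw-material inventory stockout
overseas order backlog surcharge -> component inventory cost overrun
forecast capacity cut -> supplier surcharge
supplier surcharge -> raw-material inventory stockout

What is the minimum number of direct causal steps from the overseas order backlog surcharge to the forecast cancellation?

4

Shortest chain: the overseas order backlog surcharge → the inbound fleet cost overrun → the port fleet delay → the overseas forecast delay → the forecast cancellation.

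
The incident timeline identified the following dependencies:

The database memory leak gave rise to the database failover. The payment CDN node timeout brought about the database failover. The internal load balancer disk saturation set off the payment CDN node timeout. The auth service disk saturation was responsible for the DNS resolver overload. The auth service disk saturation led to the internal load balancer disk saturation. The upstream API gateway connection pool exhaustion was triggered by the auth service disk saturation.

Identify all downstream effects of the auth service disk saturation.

the DNS resolver overload, the database failover, the internal load balancer disk saturation, the payment CDN node timeout, the upstream API gateway connection pool exhaustion

Direct effects: the internal load balancer disk saturation, the DNS resolver overload, the upstream API gateway connection pool exhaustion.
2 steps out: the payment CDN node timeout.
3 steps out: the database failover.
Not reachable from it: the database memory leak.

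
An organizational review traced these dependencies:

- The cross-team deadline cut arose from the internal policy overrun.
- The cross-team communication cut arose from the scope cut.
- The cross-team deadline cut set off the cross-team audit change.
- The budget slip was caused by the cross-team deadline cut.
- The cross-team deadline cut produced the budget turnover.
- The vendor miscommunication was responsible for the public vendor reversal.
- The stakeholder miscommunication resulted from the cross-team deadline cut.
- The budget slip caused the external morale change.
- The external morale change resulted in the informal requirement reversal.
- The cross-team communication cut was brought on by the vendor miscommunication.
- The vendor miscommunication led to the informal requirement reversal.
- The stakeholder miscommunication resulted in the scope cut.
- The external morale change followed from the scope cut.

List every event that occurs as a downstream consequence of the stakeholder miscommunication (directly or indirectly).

the cross-team communication cut, the external morale change, the informal requirement reversal, the scope cut

Direct effects: the scope cut.
2 steps out: the external morale change, the cross-team communication cut.
3 steps out: the informal requirement reversal.
Not reachable from it: the internal policy overrun, the cross-team deadline cut, the cross-team audit change, the budget slip, the vendor miscommunication, the public vendor reversal, the budget turnover.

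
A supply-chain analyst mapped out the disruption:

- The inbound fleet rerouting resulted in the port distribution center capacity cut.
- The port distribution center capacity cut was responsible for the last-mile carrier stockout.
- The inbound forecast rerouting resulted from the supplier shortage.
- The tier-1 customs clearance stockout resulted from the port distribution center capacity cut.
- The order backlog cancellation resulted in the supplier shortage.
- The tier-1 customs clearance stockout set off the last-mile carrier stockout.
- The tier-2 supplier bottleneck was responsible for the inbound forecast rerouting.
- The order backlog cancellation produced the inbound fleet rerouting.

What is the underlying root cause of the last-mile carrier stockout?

the order backlog cancellation

Tracing upstream from the last-mile carrier stockout: the last-mile carrier stockout ← the port distribution center capacity cut ← the inbound fleet rerouting ← the order backlog cancellation.
The order backlog cancellation has no stated cause, so it is the root.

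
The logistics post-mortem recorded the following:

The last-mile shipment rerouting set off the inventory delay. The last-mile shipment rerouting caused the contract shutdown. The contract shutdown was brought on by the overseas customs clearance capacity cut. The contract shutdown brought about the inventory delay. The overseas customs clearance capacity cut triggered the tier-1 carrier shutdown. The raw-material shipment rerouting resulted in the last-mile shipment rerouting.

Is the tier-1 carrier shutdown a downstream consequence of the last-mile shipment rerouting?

No

The last-mile shipment rerouting leads to the contract shutdown, the inventory delay; the tier-1 carrier shutdown is not among them.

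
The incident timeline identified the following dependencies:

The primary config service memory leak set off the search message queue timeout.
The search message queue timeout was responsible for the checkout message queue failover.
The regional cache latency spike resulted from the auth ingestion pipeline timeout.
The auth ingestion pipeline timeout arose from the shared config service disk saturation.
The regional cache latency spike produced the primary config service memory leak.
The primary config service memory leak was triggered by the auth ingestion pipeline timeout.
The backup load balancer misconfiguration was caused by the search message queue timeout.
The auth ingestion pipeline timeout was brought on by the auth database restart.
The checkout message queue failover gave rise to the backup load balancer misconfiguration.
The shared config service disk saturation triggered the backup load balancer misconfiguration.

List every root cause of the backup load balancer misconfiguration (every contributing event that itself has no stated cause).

the auth database restart, the shared config service disk saturation

Tracing upstream from the backup load balancer misconfiguration: the backup load balancer misconfiguration ← the shared config service disk saturation.
A separate upstream branch: the backup load balancer misconfiguration ← the search message queue timeout ← the primary config service memory leak ← the auth ingestion pipeline timeout ← the auth database restart.
Each of those chain origins has no stated cause.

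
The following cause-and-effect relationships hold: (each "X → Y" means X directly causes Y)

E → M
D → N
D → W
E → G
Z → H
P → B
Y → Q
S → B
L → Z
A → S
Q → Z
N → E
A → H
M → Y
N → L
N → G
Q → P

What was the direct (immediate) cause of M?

E

Upstream contributors include D, N, but only E feeds directly into M.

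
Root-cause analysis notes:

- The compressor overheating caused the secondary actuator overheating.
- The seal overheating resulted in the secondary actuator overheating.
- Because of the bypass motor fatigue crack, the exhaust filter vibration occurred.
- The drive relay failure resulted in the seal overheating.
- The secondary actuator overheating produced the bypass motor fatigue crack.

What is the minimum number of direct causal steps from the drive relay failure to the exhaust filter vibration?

Shortest chain: the drive relay failure → the seal overheating → the secondary actuator overheating → the bypass motor fatigue crack → the exhaust filter vibration.

4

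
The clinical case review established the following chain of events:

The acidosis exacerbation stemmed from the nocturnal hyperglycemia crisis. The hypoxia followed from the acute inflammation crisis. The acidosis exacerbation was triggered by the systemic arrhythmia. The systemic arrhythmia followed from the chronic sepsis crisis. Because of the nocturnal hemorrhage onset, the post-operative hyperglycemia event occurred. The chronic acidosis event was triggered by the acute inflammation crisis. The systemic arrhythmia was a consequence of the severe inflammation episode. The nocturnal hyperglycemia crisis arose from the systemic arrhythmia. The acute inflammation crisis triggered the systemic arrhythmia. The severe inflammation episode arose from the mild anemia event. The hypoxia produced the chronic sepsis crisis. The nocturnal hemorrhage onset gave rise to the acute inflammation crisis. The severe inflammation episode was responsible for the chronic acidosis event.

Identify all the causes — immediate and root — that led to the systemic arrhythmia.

the acute inflammation crisis, the chronic sepsis crisis, the hypoxia, the mild anemia event, the nocturnal hemorrhage onset, the severe inflammation episode

Immediate causes of the systemic arrhythmia: the acute inflammation crisis, the severe inflammation episode, the chronic sepsis crisis.
Further upstream: the nocturnal hemorrhage onset, the mild anemia event, the hypoxia.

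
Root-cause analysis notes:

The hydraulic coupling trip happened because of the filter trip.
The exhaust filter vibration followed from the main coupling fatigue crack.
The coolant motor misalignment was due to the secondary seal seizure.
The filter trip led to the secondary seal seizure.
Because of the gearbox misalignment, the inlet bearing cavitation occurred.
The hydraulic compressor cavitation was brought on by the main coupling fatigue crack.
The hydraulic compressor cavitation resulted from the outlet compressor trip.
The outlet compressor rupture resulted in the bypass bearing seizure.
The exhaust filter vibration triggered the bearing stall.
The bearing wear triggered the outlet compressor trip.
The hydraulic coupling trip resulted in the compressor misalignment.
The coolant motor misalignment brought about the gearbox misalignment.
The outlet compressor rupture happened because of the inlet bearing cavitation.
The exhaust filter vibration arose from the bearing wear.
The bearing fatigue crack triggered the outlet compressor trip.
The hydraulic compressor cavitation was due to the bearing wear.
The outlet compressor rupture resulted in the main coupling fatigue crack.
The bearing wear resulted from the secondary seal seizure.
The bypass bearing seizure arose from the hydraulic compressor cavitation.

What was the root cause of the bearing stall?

the filter trip

Tracing upstream from the bearing stall: the bearing stall ← the exhaust filter vibration ← the bearing wear ← the secondary seal seizure ← the filter trip.
The filter trip has no stated cause, so it is the root.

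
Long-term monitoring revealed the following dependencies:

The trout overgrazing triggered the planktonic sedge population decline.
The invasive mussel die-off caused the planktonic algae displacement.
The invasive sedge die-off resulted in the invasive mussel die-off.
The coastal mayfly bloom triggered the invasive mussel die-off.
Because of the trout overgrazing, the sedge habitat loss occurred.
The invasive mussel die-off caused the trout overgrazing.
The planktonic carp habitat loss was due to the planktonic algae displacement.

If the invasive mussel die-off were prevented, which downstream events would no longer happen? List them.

the planktonic algae displacement, the planktonic carp habitat loss, the planktonic sedge population decline, the sedge habitat loss, the trout overgrazing

Downstream of the invasive mussel die-off: the trout overgrazing, the sedge habitat loss, the planktonic algae displacement, the planktonic sedge population decline, the planktonic carp habitat loss.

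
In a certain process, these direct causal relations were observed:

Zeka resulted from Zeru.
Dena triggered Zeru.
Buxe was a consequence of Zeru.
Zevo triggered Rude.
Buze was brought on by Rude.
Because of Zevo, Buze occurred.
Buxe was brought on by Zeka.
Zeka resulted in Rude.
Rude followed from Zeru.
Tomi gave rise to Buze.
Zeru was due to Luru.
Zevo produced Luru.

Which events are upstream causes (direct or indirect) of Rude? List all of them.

Immediate causes of Rude: Zevo, Zeru, Zeka.
Further upstream: Dena, Luru.

Dena, Luru, Zeka, Zeru, Zevo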